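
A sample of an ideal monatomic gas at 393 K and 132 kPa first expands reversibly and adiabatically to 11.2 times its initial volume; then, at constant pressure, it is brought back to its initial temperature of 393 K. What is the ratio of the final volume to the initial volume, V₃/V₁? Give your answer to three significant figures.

For a monatomic ideal gas γ = 5/3.
Adiabatic step: V₂/V₁ = 11.2; T₂ = T₁·(1/11.2)^(2/3) = 78.51 K.
Isobaric step: V₃/V₂ = T₃/T₂ = 393/78.51.
V₃/V₁ = (V₂/V₁)(V₃/V₂) = 11.2 × (393/78.51) = 56.07.

V₃/V₁ ≈ 56.1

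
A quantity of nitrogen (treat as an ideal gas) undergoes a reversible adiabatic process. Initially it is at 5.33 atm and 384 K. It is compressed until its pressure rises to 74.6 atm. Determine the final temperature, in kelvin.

T₂ ≈ 816 K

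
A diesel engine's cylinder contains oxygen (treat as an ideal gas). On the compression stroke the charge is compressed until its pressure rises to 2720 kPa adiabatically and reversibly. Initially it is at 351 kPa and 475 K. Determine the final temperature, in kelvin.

Adiabatic: T₂/T₁ = (P₂/P₁)^((γ−1)/γ).
For a diatomic ideal gas γ = 7/5, so (γ−1)/γ = 2/7.
T₂ = 475 × (2720/351)^(2/7) = 852.6 K.

T₂ ≈ 853 K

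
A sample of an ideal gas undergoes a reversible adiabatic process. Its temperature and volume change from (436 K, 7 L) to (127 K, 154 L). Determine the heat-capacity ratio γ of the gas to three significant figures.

TV^(γ−1) = const ⇒ γ − 1 = ln(T₂/T₁) / ln(V₁/V₂).
γ = 1 + ln(127/436) / ln(7/154) = 1.399.

γ ≈ 1.40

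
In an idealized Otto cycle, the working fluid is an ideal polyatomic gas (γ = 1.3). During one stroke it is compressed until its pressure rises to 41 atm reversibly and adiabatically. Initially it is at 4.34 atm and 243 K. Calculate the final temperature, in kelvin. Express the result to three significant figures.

Along an adiabat T P^((1−γ)/γ) is constant, so T₂ = T₁ (P₂/P₁)^((γ−1)/γ).
T₂ = 243 × (41/4.34)^(0.231) = 408 K.

T₂ ≈ 408 K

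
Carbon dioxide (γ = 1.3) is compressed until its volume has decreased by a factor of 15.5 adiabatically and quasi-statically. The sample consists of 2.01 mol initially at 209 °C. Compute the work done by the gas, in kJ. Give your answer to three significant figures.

Adiabatic: T₁V₁^(γ−1) = T₂V₂^(γ−1) ⇒ T₂ = T₁ (V₁/V₂)^(γ−1).
T₁ = 209 °C = 482.1 K.
T₂ = 482.1 × 15.5^(0.3) = 1097 K.
Q = 0, so ΔU = W_on_gas = nCᵥΔT with Cᵥ = R/(γ−1) = 27.71 J/(mol·K).
ΔU = 2.01 × 27.71 × (1097 − 482.1) = 34260 J.
Work done by the gas = −ΔU = -34260 J.

W ≈ -34.3 kJ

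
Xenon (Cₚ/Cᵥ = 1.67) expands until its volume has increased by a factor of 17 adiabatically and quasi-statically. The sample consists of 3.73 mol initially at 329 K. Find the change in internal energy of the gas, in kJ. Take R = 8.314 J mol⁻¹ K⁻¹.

ΔU ≈ -12.9 kJ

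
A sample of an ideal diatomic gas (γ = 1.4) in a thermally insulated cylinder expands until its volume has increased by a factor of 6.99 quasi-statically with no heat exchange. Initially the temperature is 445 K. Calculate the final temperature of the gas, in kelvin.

For a reversible adiabat TV^(γ−1) is constant, so T₂ = T₁ (V₁/V₂)^(γ−1).
T₂ = 445 × (1/6.99)^(0.4) = 204.4 K.

T₂ ≈ 204 K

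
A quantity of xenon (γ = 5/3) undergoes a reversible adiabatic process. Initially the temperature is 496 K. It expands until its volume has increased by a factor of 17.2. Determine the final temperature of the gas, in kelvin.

T₂ ≈ 74.4 K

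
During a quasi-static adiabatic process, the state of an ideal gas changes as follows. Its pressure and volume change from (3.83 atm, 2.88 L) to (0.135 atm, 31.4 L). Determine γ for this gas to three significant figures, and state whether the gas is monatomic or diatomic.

γ ≈ 1.40; diatomic

PV^γ = const ⇒ γ = ln(P₂/P₁) / ln(V₁/V₂).
γ = ln(0.135/3.83) / ln(2.88/31.4) = 1.4.
γ ≈ 1.40 is close to 7/5, so the gas is diatomic.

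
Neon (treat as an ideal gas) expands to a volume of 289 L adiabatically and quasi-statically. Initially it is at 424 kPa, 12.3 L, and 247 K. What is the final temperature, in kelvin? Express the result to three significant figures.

T₂ ≈ 30.1 K

For a reversible adiabat TV^(γ−1) is constant, so T₂ = T₁ (V₁/V₂)^(γ−1).
γ = 5/3 for a monatomic ideal gas.
T₂ = 247 × (12.3/289)^(2/3) = 30.11 K.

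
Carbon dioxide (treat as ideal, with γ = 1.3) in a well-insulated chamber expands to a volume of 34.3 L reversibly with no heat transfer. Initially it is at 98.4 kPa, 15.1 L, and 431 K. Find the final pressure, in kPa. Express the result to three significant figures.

P₂ ≈ 33.9 kPa

Since PV^γ is constant along a reversible adiabat, P₂ = P₁ (V₁/V₂)^γ.
P₂ = 98.4 × (15.1/34.3)^(1.3) = 33.87 kPa.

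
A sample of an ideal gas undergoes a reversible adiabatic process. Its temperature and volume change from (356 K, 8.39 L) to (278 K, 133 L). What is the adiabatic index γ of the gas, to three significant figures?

TV^(γ−1) = const ⇒ γ − 1 = ln(T₂/T₁) / ln(V₁/V₂).
γ = 1 + ln(278/356) / ln(8.39/133) = 1.089.

γ ≈ 1.09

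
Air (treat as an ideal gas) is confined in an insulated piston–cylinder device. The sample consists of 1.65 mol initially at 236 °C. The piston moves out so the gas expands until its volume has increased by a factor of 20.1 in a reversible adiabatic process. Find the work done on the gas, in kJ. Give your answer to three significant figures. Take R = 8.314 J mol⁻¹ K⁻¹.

W ≈ -12.2 kJ

For a reversible adiabat TV^(γ−1) is constant, so T₂ = T₁ (V₁/V₂)^(γ−1).
γ = 7/5 for a diatomic ideal gas, so γ−1 = 2/5.
T₁ = 236 °C = 509.1 K.
T₂ = 509.1 × (1/20.1)^(2/5) = 153.3 K.
Q = 0, so ΔU = W_on_gas = nCᵥΔT with Cᵥ = R/(γ−1) = 20.79 J/(mol·K).
ΔU = 1.65 × 20.79 × (153.3 − 509.1) = -12200 J.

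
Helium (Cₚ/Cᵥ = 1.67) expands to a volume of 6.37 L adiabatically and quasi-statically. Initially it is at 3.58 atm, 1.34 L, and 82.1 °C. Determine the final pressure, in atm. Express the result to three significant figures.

P₂ ≈ 0.265 atm

Adiabatic: P₁V₁^γ = P₂V₂^γ ⇒ P₂ = P₁ (V₁/V₂)^γ.
P₂ = 3.58 × (1.34/6.37)^(1.67) = 0.265 atm.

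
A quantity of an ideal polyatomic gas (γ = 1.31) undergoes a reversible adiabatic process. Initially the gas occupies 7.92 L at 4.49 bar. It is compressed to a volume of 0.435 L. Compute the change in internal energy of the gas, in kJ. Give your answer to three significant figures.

P₂ = P₁(V₁/V₂)^γ = 4.49×(7.92/0.435)^(1.31) = 201 bar.
For a reversible adiabat, W_by_gas = (P₁V₁ − P₂V₂)/(γ−1).
W_by = (449000×0.00792 − 2.01×10^7×0.000435) / (0.31) = -16730 J.
Q = 0 ⇒ ΔU = −W_by = 16730 J.

ΔU ≈ 16.7 kJ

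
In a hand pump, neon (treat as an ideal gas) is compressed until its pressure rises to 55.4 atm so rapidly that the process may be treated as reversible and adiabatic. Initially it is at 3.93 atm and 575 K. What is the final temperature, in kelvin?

T₂ ≈ 1660 K

Along an adiabat T P^((1−γ)/γ) is constant, so T₂ = T₁ (P₂/P₁)^((γ−1)/γ).
For a monatomic ideal gas γ = 5/3, so (γ−1)/γ = 2/5.
T₂ = 575 × (55.4/3.93)^(2/5) = 1657 K.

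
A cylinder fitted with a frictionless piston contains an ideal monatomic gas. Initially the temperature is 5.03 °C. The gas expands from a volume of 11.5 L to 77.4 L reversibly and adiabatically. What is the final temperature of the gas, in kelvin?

Adiabatic: T₁V₁^(γ−1) = T₂V₂^(γ−1) ⇒ T₂ = T₁ (V₁/V₂)^(γ−1).
For a monatomic ideal gas γ = 5/3, so γ−1 = 2/3.
T₁ = 5.03 °C = 278.2 K.
T₂ = 278.2 × (11.5/77.4)^(2/3) = 78.04 K.

T₂ ≈ 78.0 K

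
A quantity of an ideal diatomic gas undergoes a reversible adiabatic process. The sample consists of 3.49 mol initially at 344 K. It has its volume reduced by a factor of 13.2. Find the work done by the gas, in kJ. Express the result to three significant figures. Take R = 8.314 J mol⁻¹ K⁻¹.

W ≈ -45.1 kJ

For a reversible adiabat TV^(γ−1) is constant, so T₂ = T₁ (V₁/V₂)^(γ−1).
γ = 7/5 for a diatomic ideal gas, so γ−1 = 2/5.
T₂ = 344 × 13.2^(2/5) = 965.6 K.
Q = 0, so ΔU = W_on_gas = nCᵥΔT with Cᵥ = R/(γ−1) = 20.79 J/(mol·K).
ΔU = 3.49 × 20.79 × (965.6 − 344) = 45090 J.
Work done by the gas = −ΔU = -45090 J.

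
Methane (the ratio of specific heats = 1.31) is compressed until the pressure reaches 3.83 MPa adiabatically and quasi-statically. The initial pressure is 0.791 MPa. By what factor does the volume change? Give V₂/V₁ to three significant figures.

V₂/V₁ ≈ 0.300

From PV^γ = const, V₂/V₁ = (P₁/P₂)^(1/γ).
V₂/V₁ = (0.791/3.83)^(0.763) = 0.3.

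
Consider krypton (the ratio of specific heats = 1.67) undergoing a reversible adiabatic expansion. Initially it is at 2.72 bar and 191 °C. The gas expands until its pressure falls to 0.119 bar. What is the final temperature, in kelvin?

Adiabatic: T₂/T₁ = (P₂/P₁)^((γ−1)/γ).
T₁ = 191 °C = 464.1 K.
T₂ = 464.1 × (0.119/2.72)^(0.401) = 132.3 K.

T₂ ≈ 132 K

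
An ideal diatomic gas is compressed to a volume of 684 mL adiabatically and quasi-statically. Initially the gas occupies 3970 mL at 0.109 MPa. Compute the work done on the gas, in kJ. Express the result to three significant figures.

W ≈ 1.10 kJ

γ = 7/5 for a diatomic ideal gas.
P₂ = P₁(V₁/V₂)^γ = 0.109×(3970/684)^(7/5) = 1.278 MPa.
For a reversible adiabat, W_by_gas = (P₁V₁ − P₂V₂)/(γ−1).
W_by = (109000×0.00397 − 1.278×10^6×0.000684) / (2/5) = -1104 J.
W_on_gas = −W_by = 1104 J.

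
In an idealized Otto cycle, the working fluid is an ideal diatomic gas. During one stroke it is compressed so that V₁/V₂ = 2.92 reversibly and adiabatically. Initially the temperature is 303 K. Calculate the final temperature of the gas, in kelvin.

For a reversible adiabat TV^(γ−1) is constant, so T₂ = T₁ (V₁/V₂)^(γ−1).
For a diatomic ideal gas γ = 7/5, so γ−1 = 2/5.
T₂ = 303 × 2.92^(2/5) = 465.2 K.

T₂ ≈ 465 K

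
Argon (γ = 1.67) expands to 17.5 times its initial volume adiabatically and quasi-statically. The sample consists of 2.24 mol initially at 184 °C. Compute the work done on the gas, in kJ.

W ≈ -10.8 kJ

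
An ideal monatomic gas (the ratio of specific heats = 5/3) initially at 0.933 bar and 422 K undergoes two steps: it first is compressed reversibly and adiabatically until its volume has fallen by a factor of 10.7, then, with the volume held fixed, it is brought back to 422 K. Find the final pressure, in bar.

P₃ ≈ 9.98 bar

Adiabatic step (PV^γ = const): P₂ = 0.933×10.7^(5/3) = 48.48 bar; T₂ = 422×10.7^(2/3) = 2049 K.
Isochoric: P₃ = P₂(T₃/T₂) = 48.48 × (422/2049) = 9.983 bar.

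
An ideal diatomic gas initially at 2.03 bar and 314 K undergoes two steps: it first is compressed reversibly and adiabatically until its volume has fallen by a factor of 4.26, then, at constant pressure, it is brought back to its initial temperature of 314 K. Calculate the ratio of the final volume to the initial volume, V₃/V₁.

V₃/V₁ ≈ 0.131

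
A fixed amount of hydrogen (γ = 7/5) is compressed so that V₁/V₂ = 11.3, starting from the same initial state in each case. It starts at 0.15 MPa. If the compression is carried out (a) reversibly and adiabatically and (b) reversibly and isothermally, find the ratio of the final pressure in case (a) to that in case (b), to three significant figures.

P_adiabatic / P_isothermal ≈ 2.64

Isothermal: P_b = P₁(V₁/V₂) = 0.15×11.3.
Adiabatic: P_a = P₁(V₁/V₂)^γ = 0.15×11.3^(7/5).
P_a/P_b = (V₁/V₂)^(γ−1) = 11.3^(2/5) = 2.638.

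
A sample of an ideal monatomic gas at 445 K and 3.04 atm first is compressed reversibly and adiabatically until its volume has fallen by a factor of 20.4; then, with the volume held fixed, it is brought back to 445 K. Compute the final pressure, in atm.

For a monatomic ideal gas γ = 5/3.
Adiabatic step (PV^γ = const): P₂ = 3.04×20.4^(5/3) = 463 atm; T₂ = 445×20.4^(2/3) = 3322 K.
Isochoric: P₃ = P₂(T₃/T₂) = 463 × (445/3322) = 62.02 atm.

P₃ ≈ 62.0 atm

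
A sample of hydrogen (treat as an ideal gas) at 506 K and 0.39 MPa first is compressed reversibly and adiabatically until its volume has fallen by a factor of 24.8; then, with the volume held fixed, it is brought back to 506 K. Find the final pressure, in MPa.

P₃ ≈ 9.67 MPa

For a diatomic ideal gas γ = 7/5.
Adiabatic step (PV^γ = const): P₂ = 0.39×24.8^(7/5) = 34.94 MPa; T₂ = 506×24.8^(2/5) = 1828 K.
Isochoric: P₃ = P₂(T₃/T₂) = 34.94 × (506/1828) = 9.672 MPa.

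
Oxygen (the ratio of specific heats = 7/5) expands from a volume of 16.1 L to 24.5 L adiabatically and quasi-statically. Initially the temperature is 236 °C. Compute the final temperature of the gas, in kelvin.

T₂ ≈ 430 K

For a reversible adiabat TV^(γ−1) is constant, so T₂ = T₁ (V₁/V₂)^(γ−1).
T₁ = 236 °C = 509.1 K.
T₂ = 509.1 × (16.1/24.5)^(2/5) = 430.4 K.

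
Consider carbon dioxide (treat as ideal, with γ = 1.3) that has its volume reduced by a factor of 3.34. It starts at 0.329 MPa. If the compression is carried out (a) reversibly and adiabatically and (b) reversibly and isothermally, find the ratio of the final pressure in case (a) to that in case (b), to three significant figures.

P_adiabatic / P_isothermal ≈ 1.44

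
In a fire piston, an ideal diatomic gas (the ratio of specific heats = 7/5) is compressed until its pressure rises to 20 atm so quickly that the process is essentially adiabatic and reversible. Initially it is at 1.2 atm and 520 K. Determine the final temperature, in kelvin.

T₂ ≈ 1160 K

Along an adiabat T P^((1−γ)/γ) is constant, so T₂ = T₁ (P₂/P₁)^((γ−1)/γ).
T₂ = 520 × (20/1.2)^(2/7) = 1162 K.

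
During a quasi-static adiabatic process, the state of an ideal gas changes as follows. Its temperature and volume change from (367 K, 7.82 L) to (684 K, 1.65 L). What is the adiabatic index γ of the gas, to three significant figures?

γ ≈ 1.40

TV^(γ−1) = const ⇒ γ − 1 = ln(T₂/T₁) / ln(V₁/V₂).
γ = 1 + ln(684/367) / ln(7.82/1.65) = 1.4.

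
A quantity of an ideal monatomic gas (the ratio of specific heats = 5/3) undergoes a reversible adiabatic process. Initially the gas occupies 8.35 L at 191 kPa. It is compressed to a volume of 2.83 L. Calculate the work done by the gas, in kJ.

P₂ = P₁(V₁/V₂)^γ = 191×(8.35/2.83)^(5/3) = 1159 kPa.
For a reversible adiabat, W_by_gas = (P₁V₁ − P₂V₂)/(γ−1).
W_by = (191000×0.00835 − 1.159×10^6×0.00283) / (2/3) = -2529 J.

W ≈ -2.53 kJ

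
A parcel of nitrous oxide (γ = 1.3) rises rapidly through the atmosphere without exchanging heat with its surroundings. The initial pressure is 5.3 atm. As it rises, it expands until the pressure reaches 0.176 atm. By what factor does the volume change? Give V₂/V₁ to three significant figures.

From PV^γ = const, V₂/V₁ = (P₁/P₂)^(1/γ).
V₂/V₁ = (5.3/0.176)^(0.769) = 13.72.

V₂/V₁ ≈ 13.7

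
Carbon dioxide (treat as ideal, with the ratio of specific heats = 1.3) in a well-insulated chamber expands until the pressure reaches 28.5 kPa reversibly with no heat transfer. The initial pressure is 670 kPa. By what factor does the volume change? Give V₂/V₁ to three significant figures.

V₂/V₁ ≈ 11.3

From PV^γ = const, V₂/V₁ = (P₁/P₂)^(1/γ).
V₂/V₁ = (670/28.5)^(0.769) = 11.34.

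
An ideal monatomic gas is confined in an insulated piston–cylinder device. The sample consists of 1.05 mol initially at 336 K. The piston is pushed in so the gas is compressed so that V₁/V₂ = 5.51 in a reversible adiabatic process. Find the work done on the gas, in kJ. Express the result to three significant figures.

For a reversible adiabat TV^(γ−1) is constant, so T₂ = T₁ (V₁/V₂)^(γ−1).
γ = 5/3 for a monatomic ideal gas, so γ−1 = 2/3.
T₂ = 336 × 5.51^(2/3) = 1048 K.
Q = 0, so ΔU = W_on_gas = nCᵥΔT with Cᵥ = R/(γ−1) = 12.47 J/(mol·K).
ΔU = 1.05 × 12.47 × (1048 − 336) = 9326 J.

W ≈ 9.33 kJ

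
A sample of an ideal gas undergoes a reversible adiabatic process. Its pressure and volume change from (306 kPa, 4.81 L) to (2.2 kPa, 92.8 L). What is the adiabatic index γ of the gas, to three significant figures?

γ ≈ 1.67

PV^γ = const ⇒ γ = ln(P₂/P₁) / ln(V₁/V₂).
γ = ln(2.2/306) / ln(4.81/92.8) = 1.667.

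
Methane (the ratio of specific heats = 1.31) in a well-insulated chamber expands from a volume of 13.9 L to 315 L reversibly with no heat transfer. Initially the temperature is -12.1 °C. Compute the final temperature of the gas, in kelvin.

T₂ ≈ 99.2 K

Adiabatic: T₁V₁^(γ−1) = T₂V₂^(γ−1) ⇒ T₂ = T₁ (V₁/V₂)^(γ−1).
T₁ = -12.1 °C = 261 K.
T₂ = 261 × (13.9/315)^(0.31) = 99.22 K.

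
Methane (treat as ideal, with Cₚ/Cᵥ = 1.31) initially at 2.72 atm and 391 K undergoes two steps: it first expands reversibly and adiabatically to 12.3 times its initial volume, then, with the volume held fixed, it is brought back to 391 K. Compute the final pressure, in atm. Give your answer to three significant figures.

Adiabatic step (PV^γ = const): P₂ = 2.72×(1/12.3)^(1.31) = 0.1016 atm; T₂ = 391×(1/12.3)^(0.31) = 179.6 K.
Isochoric: P₃ = P₂(T₃/T₂) = 0.1016 × (391/179.6) = 0.2211 atm.

P₃ ≈ 0.221 atm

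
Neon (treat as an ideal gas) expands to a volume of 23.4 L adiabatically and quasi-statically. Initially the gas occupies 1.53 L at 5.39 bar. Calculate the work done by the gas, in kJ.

γ = 5/3 for a monatomic ideal gas.
P₂ = P₁(V₁/V₂)^γ = 5.39×(1.53/23.4)^(5/3) = 0.0572 bar.
For a reversible adiabat, W_by_gas = (P₁V₁ − P₂V₂)/(γ−1).
W_by = (539000×0.00153 − 5720×0.0234) / (2/3) = 1036 J.

W ≈ 1.04 kJ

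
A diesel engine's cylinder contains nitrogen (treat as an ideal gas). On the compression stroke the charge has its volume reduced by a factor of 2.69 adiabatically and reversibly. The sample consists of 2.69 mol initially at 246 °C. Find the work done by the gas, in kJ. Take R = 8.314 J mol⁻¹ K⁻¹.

Adiabatic: T₁V₁^(γ−1) = T₂V₂^(γ−1) ⇒ T₂ = T₁ (V₁/V₂)^(γ−1).
γ = 7/5 for a diatomic ideal gas, so γ−1 = 2/5.
T₁ = 246 °C = 519.1 K.
T₂ = 519.1 × 2.69^(2/5) = 771.2 K.
Q = 0, so ΔU = W_on_gas = nCᵥΔT with Cᵥ = R/(γ−1) = 20.79 J/(mol·K).
ΔU = 2.69 × 20.79 × (771.2 − 519.1) = 14100 J.
Work done by the gas = −ΔU = -14100 J.

W ≈ -14.1 kJ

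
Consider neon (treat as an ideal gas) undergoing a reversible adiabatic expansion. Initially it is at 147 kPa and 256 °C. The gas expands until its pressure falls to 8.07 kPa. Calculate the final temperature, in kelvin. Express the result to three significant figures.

T₂ ≈ 166 K

Along an adiabat T P^((1−γ)/γ) is constant, so T₂ = T₁ (P₂/P₁)^((γ−1)/γ).
For a monatomic ideal gas γ = 5/3, so (γ−1)/γ = 2/5.
T₁ = 256 °C = 529.1 K.
T₂ = 529.1 × (8.07/147)^(2/5) = 165.7 K.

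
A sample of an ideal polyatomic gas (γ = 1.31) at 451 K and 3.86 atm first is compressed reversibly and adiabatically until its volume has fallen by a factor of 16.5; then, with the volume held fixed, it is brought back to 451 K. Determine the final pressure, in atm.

P₃ ≈ 63.7 atm

Adiabatic step (PV^γ = const): P₂ = 3.86×16.5^(1.31) = 151.9 atm; T₂ = 451×16.5^(0.31) = 1075 K.
Isochoric: P₃ = P₂(T₃/T₂) = 151.9 × (451/1075) = 63.69 atm.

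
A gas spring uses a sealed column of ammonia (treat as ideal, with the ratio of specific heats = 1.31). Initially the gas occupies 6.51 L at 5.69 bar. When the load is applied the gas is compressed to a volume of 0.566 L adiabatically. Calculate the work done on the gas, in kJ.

P₂ = P₁(V₁/V₂)^γ = 5.69×(6.51/0.566)^(1.31) = 139.5 bar.
For a reversible adiabat, W_by_gas = (P₁V₁ − P₂V₂)/(γ−1).
W_by = (569000×0.00651 − 1.395×10^7×0.000566) / (0.31) = -13530 J.
W_on_gas = −W_by = 13530 J.

W ≈ 13.5 kJ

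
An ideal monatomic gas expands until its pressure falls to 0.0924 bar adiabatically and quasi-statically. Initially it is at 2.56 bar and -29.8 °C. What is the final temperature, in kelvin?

T₂ ≈ 64.4 K

Along an adiabat T P^((1−γ)/γ) is constant, so T₂ = T₁ (P₂/P₁)^((γ−1)/γ).
For a monatomic ideal gas γ = 5/3, so (γ−1)/γ = 2/5.
T₁ = -29.8 °C = 243.3 K.
T₂ = 243.3 × (0.0924/2.56)^(2/5) = 64.45 K.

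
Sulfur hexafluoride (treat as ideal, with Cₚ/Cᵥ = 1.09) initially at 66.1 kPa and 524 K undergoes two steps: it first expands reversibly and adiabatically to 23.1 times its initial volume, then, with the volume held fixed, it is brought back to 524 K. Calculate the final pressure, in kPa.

P₃ ≈ 2.86 kPa

Adiabatic step (PV^γ = const): P₂ = 66.1×(1/23.1)^(1.09) = 2.157 kPa; T₂ = 524×(1/23.1)^(0.09) = 395 K.
Isochoric: P₃ = P₂(T₃/T₂) = 2.157 × (524/395) = 2.861 kPa.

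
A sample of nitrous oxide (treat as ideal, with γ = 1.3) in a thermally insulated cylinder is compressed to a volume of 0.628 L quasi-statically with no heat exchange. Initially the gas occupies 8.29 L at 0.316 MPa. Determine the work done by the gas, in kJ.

W ≈ -10.2 kJ

P₂ = P₁(V₁/V₂)^γ = 0.316×(8.29/0.628)^(1.3) = 9.046 MPa.
For a reversible adiabat, W_by_gas = (P₁V₁ − P₂V₂)/(γ−1).
W_by = (316000×0.00829 − 9.046×10^6×0.000628) / (0.3) = -10200 J.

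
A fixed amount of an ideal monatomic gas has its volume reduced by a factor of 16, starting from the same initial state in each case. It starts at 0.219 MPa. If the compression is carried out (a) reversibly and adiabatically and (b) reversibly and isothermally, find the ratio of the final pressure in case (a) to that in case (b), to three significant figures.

For a monatomic ideal gas γ = 5/3.
Isothermal: P_b = P₁(V₁/V₂) = 0.219×16.
Adiabatic: P_a = P₁(V₁/V₂)^γ = 0.219×16^(5/3).
P_a/P_b = (V₁/V₂)^(γ−1) = 16^(2/3) = 6.35.

P_adiabatic / P_isothermal ≈ 6.35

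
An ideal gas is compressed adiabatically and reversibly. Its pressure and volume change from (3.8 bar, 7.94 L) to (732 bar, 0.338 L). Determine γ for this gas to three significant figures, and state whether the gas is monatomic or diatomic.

γ ≈ 1.67; monatomic

PV^γ = const ⇒ γ = ln(P₂/P₁) / ln(V₁/V₂).
γ = ln(732/3.8) / ln(7.94/0.338) = 1.667.
γ ≈ 1.67 is close to 5/3, so the gas is monatomic.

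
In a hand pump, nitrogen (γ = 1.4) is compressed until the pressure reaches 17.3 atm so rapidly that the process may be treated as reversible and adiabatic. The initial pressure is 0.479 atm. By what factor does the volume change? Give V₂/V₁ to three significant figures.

From PV^γ = const, V₂/V₁ = (P₁/P₂)^(1/γ).
V₂/V₁ = (0.479/17.3)^(0.714) = 0.07715.

V₂/V₁ ≈ 0.0772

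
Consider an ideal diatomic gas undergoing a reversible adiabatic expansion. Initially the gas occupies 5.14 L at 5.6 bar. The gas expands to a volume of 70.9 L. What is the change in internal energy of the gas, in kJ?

γ = 7/5 for a diatomic ideal gas.
P₂ = P₁(V₁/V₂)^γ = 5.6×(5.14/70.9)^(7/5) = 0.1421 bar.
For a reversible adiabat, W_by_gas = (P₁V₁ − P₂V₂)/(γ−1).
W_by = (560000×0.00514 − 14210×0.0709) / (2/5) = 4677 J.
Q = 0 ⇒ ΔU = −W_by = -4677 J.

ΔU ≈ -4.68 kJ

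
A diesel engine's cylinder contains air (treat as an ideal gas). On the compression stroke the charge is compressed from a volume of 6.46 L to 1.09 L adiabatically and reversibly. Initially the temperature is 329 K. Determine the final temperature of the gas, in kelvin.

T₂ ≈ 670 K

For a reversible adiabat TV^(γ−1) is constant, so T₂ = T₁ (V₁/V₂)^(γ−1).
For a diatomic ideal gas γ = 7/5, so γ−1 = 2/5.
T₂ = 329 × (6.46/1.09)^(2/5) = 670.4 K.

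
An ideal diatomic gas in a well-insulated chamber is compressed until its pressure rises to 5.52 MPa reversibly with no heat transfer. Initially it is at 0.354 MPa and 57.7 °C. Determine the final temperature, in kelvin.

Along an adiabat T P^((1−γ)/γ) is constant, so T₂ = T₁ (P₂/P₁)^((γ−1)/γ).
For a diatomic ideal gas γ = 7/5, so (γ−1)/γ = 2/7.
T₁ = 57.7 °C = 330.8 K.
T₂ = 330.8 × (5.52/0.354)^(2/7) = 725.2 K.

T₂ ≈ 725 K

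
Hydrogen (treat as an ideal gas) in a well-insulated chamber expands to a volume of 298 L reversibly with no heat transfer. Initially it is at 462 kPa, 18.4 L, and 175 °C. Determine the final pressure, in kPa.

P₂ ≈ 9.36 kPa

Since PV^γ is constant along a reversible adiabat, P₂ = P₁ (V₁/V₂)^γ.
γ = 7/5 for a diatomic ideal gas.
P₂ = 462 × (18.4/298)^(7/5) = 9.364 kPa.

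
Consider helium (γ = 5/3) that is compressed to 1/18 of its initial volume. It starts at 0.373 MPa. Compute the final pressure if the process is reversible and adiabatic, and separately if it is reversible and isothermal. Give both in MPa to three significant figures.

adiabatic: 46.1 MPa; isothermal: 6.71 MPa

Isothermal: P₂ = P₁(V₁/V₂) = 0.373×18 = 6.714 MPa.
Adiabatic: P₂ = P₁(V₁/V₂)^γ = 0.373×18^(5/3) = 46.11 MPa.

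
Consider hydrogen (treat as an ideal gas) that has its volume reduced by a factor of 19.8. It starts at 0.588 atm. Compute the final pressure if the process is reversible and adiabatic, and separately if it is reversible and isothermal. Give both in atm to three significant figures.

For a diatomic ideal gas γ = 7/5.
Isothermal: P₂ = P₁(V₁/V₂) = 0.588×19.8 = 11.64 atm.
Adiabatic: P₂ = P₁(V₁/V₂)^γ = 0.588×19.8^(7/5) = 38.43 atm.

adiabatic: 38.4 atm; isothermal: 11.6 atm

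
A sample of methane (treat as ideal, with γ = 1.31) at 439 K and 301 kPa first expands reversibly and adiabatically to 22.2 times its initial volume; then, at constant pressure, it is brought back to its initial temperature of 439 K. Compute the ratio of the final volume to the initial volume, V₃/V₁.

V₃/V₁ ≈ 58.0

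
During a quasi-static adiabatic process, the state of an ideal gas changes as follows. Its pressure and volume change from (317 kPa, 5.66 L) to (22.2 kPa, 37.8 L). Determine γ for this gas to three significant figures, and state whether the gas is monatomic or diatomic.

γ ≈ 1.40; diatomic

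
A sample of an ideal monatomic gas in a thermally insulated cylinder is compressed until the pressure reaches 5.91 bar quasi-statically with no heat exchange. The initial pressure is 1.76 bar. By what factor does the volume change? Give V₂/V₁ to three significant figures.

From PV^γ = const, V₂/V₁ = (P₁/P₂)^(1/γ).
For a monatomic ideal gas γ = 5/3.
V₂/V₁ = (1.76/5.91)^(3/5) = 0.4835.

V₂/V₁ ≈ 0.483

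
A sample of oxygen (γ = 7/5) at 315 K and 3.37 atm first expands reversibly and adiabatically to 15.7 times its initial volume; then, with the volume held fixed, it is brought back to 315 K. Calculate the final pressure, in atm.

P₃ ≈ 0.215 atm

Adiabatic step (PV^γ = const): P₂ = 3.37×(1/15.7)^(7/5) = 0.07135 atm; T₂ = 315×(1/15.7)^(2/5) = 104.7 K.
Isochoric: P₃ = P₂(T₃/T₂) = 0.07135 × (315/104.7) = 0.2146 atm.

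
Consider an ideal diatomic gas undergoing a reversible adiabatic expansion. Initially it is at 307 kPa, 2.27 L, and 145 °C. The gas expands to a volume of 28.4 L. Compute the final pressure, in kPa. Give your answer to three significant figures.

Since PV^γ is constant along a reversible adiabat, P₂ = P₁ (V₁/V₂)^γ.
γ = 7/5 for a diatomic ideal gas.
P₂ = 307 × (2.27/28.4)^(7/5) = 8.932 kPa.

P₂ ≈ 8.93 kPa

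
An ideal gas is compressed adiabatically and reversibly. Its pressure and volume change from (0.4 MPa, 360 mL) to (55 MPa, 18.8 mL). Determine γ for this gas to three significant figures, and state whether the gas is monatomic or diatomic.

γ ≈ 1.67; monatomic

PV^γ = const ⇒ γ = ln(P₂/P₁) / ln(V₁/V₂).
γ = ln(55/0.4) / ln(360/18.8) = 1.668.
γ ≈ 1.67 is close to 5/3, so the gas is monatomic.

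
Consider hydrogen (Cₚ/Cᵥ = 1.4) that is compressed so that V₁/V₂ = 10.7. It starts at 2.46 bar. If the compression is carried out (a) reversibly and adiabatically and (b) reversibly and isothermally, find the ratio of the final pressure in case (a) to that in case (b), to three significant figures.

P_adiabatic / P_isothermal ≈ 2.58

Isothermal: P_b = P₁(V₁/V₂) = 2.46×10.7.
Adiabatic: P_a = P₁(V₁/V₂)^γ = 2.46×10.7^(1.4).
P_a/P_b = (V₁/V₂)^(γ−1) = 10.7^(0.4) = 2.581.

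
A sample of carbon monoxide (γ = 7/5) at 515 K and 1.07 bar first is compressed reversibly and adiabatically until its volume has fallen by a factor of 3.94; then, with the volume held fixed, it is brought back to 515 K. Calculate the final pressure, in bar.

P₃ ≈ 4.22 bar

Adiabatic step (PV^γ = const): P₂ = 1.07×3.94^(7/5) = 7.296 bar; T₂ = 515×3.94^(2/5) = 891.3 K.
Isochoric: P₃ = P₂(T₃/T₂) = 7.296 × (515/891.3) = 4.216 bar.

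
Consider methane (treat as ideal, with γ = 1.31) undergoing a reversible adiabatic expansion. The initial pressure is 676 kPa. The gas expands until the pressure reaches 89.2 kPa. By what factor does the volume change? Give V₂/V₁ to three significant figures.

From PV^γ = const, V₂/V₁ = (P₁/P₂)^(1/γ).
V₂/V₁ = (676/89.2)^(0.763) = 4.693.

V₂/V₁ ≈ 4.69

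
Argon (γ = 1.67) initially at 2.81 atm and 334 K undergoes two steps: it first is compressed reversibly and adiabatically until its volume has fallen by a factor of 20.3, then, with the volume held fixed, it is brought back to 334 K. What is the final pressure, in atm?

P₃ ≈ 57.0 atm

Adiabatic step (PV^γ = const): P₂ = 2.81×20.3^(1.67) = 428.8 atm; T₂ = 334×20.3^(0.67) = 2511 K.
Isochoric: P₃ = P₂(T₃/T₂) = 428.8 × (334/2511) = 57.04 atm.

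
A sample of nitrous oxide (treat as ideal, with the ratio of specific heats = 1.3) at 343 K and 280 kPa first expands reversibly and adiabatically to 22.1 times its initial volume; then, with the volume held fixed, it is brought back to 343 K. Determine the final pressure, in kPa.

Adiabatic step (PV^γ = const): P₂ = 280×(1/22.1)^(1.3) = 5.006 kPa; T₂ = 343×(1/22.1)^(0.3) = 135.5 K.
Isochoric: P₃ = P₂(T₃/T₂) = 5.006 × (343/135.5) = 12.67 kPa.

P₃ ≈ 12.7 kPa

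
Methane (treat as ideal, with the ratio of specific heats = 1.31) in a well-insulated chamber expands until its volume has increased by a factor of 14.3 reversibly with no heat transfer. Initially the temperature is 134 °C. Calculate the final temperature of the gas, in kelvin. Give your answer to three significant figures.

T₂ ≈ 178 K

Adiabatic: T₁V₁^(γ−1) = T₂V₂^(γ−1) ⇒ T₂ = T₁ (V₁/V₂)^(γ−1).
T₁ = 134 °C = 407.1 K.
T₂ = 407.1 × (1/14.3)^(0.31) = 178.5 K.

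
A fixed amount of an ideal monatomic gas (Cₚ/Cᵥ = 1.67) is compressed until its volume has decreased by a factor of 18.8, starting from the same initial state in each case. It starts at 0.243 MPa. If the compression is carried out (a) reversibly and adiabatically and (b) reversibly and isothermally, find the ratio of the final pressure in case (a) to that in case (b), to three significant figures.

Isothermal: P_b = P₁(V₁/V₂) = 0.243×18.8.
Adiabatic: P_a = P₁(V₁/V₂)^γ = 0.243×18.8^(1.67).
P_a/P_b = (V₁/V₂)^(γ−1) = 18.8^(0.67) = 7.14.

P_adiabatic / P_isothermal ≈ 7.14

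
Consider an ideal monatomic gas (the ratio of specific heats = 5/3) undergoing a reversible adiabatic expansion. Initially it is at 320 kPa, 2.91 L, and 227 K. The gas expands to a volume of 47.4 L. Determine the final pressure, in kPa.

P₂ ≈ 3.06 kPa

Since PV^γ is constant along a reversible adiabat, P₂ = P₁ (V₁/V₂)^γ.
P₂ = 320 × (2.91/47.4)^(5/3) = 3.057 kPa.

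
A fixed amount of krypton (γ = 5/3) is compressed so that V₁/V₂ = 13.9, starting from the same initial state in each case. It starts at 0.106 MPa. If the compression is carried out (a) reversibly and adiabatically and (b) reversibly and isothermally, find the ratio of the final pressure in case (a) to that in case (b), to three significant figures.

P_adiabatic / P_isothermal ≈ 5.78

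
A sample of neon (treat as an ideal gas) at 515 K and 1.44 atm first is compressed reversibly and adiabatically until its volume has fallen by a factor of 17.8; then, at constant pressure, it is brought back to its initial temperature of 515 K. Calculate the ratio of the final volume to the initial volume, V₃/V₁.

V₃/V₁ ≈ 0.00824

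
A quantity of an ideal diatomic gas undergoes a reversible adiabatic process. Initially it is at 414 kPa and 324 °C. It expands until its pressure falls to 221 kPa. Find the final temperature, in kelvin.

T₂ ≈ 499 K

Adiabatic: T₂/T₁ = (P₂/P₁)^((γ−1)/γ).
For a diatomic ideal gas γ = 7/5, so (γ−1)/γ = 2/7.
T₁ = 324 °C = 597.1 K.
T₂ = 597.1 × (221/414)^(2/7) = 499.1 K.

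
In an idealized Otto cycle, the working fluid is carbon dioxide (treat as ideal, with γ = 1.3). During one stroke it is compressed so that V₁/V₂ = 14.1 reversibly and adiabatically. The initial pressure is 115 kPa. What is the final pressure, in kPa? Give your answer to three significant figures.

Adiabatic: P₁V₁^γ = P₂V₂^γ ⇒ P₂ = P₁ (V₁/V₂)^γ.
P₂ = 115 × 14.1^(1.3) = 3587 kPa.

P₂ ≈ 3590 kPa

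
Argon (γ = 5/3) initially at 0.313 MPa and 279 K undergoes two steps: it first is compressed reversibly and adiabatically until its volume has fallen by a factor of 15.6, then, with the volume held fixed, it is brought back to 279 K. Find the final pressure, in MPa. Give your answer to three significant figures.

Adiabatic step (PV^γ = const): P₂ = 0.313×15.6^(5/3) = 30.48 MPa; T₂ = 279×15.6^(2/3) = 1742 K.
Isochoric: P₃ = P₂(T₃/T₂) = 30.48 × (279/1742) = 4.883 MPa.

P₃ ≈ 4.88 MPa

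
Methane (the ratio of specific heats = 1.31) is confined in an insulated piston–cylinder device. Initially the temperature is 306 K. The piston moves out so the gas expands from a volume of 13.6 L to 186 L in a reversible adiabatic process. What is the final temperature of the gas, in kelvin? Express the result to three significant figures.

T₂ ≈ 136 K

For a reversible adiabat TV^(γ−1) is constant, so T₂ = T₁ (V₁/V₂)^(γ−1).
T₂ = 306 × (13.6/186)^(0.31) = 136 K.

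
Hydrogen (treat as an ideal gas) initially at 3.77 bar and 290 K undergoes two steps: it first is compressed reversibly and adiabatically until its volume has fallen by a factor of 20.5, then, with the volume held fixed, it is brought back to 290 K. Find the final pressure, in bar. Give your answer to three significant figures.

For a diatomic ideal gas γ = 7/5.
Adiabatic step (PV^γ = const): P₂ = 3.77×20.5^(7/5) = 258.7 bar; T₂ = 290×20.5^(2/5) = 970.7 K.
Isochoric: P₃ = P₂(T₃/T₂) = 258.7 × (290/970.7) = 77.28 bar.

P₃ ≈ 77.3 bar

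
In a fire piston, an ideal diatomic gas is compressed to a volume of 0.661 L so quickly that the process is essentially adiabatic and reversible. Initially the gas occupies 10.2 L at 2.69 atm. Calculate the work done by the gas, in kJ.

γ = 7/5 for a diatomic ideal gas.
P₂ = P₁(V₁/V₂)^γ = 2.69×(10.2/0.661)^(7/5) = 124 atm.
For a reversible adiabat, W_by_gas = (P₁V₁ − P₂V₂)/(γ−1).
W_by = (272600×0.0102 − 1.257×10^7×0.000661) / (2/5) = -13820 J.

W ≈ -13.8 kJ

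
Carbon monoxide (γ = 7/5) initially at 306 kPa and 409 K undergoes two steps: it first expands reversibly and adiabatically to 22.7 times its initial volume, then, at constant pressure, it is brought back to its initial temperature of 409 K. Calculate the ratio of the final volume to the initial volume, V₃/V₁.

Adiabatic step: V₂/V₁ = 22.7; T₂ = T₁·(1/22.7)^(2/5) = 117.3 K.
Isobaric step: V₃/V₂ = T₃/T₂ = 409/117.3.
V₃/V₁ = (V₂/V₁)(V₃/V₂) = 22.7 × (409/117.3) = 79.15.

V₃/V₁ ≈ 79.1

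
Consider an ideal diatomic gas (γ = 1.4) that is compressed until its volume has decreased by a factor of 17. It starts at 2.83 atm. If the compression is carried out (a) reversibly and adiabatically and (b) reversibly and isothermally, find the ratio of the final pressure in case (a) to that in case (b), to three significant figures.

P_adiabatic / P_isothermal ≈ 3.11

Isothermal: P_b = P₁(V₁/V₂) = 2.83×17.
Adiabatic: P_a = P₁(V₁/V₂)^γ = 2.83×17^(1.4).
P_a/P_b = (V₁/V₂)^(γ−1) = 17^(0.4) = 3.106.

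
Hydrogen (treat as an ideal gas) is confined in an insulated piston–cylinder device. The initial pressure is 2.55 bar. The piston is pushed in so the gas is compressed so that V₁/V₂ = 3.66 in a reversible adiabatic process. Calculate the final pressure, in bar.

P₂ ≈ 15.7 bar

Since PV^γ is constant along a reversible adiabat, P₂ = P₁ (V₁/V₂)^γ.
For a diatomic ideal gas γ = 7/5.
P₂ = 2.55 × 3.66^(7/5) = 15.68 bar.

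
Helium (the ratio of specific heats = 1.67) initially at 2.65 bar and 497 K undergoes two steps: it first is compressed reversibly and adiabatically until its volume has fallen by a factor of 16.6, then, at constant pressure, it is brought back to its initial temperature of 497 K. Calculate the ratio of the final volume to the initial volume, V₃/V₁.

Adiabatic step: V₂/V₁ = 0.06024; T₂ = T₁·16.6^(0.67) = 3265 K.
Isobaric step: V₃/V₂ = T₃/T₂ = 497/3265.
V₃/V₁ = (V₂/V₁)(V₃/V₂) = 0.06024 × (497/3265) = 0.009171.

V₃/V₁ ≈ 0.00917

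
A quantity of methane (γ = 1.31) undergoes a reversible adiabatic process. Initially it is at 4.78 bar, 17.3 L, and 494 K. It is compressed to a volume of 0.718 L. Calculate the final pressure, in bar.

P₂ ≈ 309 bar

Adiabatic: P₁V₁^γ = P₂V₂^γ ⇒ P₂ = P₁ (V₁/V₂)^γ.
P₂ = 4.78 × (17.3/0.718)^(1.31) = 308.8 bar.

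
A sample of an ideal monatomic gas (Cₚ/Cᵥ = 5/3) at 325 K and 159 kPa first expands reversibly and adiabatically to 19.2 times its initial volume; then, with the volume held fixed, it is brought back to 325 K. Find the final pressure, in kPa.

P₃ ≈ 8.28 kPa

Adiabatic step (PV^γ = const): P₂ = 159×(1/19.2)^(5/3) = 1.155 kPa; T₂ = 325×(1/19.2)^(2/3) = 45.33 K.
Isochoric: P₃ = P₂(T₃/T₂) = 1.155 × (325/45.33) = 8.281 kPa.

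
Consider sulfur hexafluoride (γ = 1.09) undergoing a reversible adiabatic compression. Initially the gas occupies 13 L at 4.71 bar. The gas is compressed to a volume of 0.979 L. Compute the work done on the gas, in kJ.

W ≈ 17.8 kJ

P₂ = P₁(V₁/V₂)^γ = 4.71×(13/0.979)^(1.09) = 78.93 bar.
For a reversible adiabat, W_by_gas = (P₁V₁ − P₂V₂)/(γ−1).
W_by = (471000×0.013 − 7.893×10^6×0.000979) / (0.09) = -17830 J.
W_on_gas = −W_by = 17830 J.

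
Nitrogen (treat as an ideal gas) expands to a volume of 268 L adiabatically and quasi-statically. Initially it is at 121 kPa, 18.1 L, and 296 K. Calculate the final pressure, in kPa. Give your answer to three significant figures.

Since PV^γ is constant along a reversible adiabat, P₂ = P₁ (V₁/V₂)^γ.
γ = 7/5 for a diatomic ideal gas.
P₂ = 121 × (18.1/268)^(7/5) = 2.781 kPa.

P₂ ≈ 2.78 kPa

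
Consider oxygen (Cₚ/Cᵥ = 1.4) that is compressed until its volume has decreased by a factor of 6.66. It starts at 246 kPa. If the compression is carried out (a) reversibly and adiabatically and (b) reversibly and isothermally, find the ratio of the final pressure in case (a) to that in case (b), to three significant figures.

Isothermal: P_b = P₁(V₁/V₂) = 246×6.66.
Adiabatic: P_a = P₁(V₁/V₂)^γ = 246×6.66^(1.4).
P_a/P_b = (V₁/V₂)^(γ−1) = 6.66^(0.4) = 2.135.

P_adiabatic / P_isothermal ≈ 2.13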